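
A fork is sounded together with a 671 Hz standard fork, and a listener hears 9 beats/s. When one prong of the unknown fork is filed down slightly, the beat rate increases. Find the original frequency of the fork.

|f − 671| = 9, so the fork was at either 662 Hz or 680 Hz.
Filing a prong removes mass and raises the fork's frequency; the adjustment raises the fork's frequency.
The beat rate rose, so the adjustment moved the fork further from 671 Hz — it was already above the reference.

680 Hz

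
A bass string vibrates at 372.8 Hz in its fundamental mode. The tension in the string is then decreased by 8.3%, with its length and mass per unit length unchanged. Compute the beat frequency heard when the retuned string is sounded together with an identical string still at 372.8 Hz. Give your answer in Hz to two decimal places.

15.81 Hz

For a string, f ∝ √T, so the new frequency is 372.8·√0.917 = 356.9937 Hz.
f_beat = |356.9937 − 372.8| = 15.81 Hz.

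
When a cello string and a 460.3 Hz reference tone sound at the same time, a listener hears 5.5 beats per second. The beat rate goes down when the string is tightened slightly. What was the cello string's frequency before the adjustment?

|f − 460.3| = 5.5, so the cello string was at either 454.8 Hz or 465.8 Hz.
Increasing tension raises a string's frequency; the adjustment raises the cello string's frequency.
The beat rate fell, so the adjustment moved the cello string toward 460.3 Hz — it must have started below the reference.

454.8 Hz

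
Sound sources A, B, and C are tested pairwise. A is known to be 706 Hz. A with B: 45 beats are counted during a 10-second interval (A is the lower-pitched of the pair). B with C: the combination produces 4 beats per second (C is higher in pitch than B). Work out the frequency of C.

714.5 Hz

A–B: Beat frequency = 45/10 = 4.5 Hz.
B is above A, so f_B = 706 + 4.5 = 710.5 Hz.
C is above B, so f_C = 710.5 + 4 = 714.5 Hz.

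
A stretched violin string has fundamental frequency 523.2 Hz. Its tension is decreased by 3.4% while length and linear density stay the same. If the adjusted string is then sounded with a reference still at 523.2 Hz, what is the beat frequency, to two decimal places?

8.97 Hz

For a string, f ∝ √T, so the new frequency is 523.2·√0.966 = 514.2287 Hz.
f_beat = |514.2287 − 523.2| = 8.97 Hz.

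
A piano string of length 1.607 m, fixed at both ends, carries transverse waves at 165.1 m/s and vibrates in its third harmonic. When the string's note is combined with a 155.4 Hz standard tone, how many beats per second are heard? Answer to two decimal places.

For a string fixed at both ends, f_n = n·v/(2L) = 3·165.1/(2·1.607) = 154.1070 Hz.
f_beat = |154.1070 − 155.4| = 1.29 Hz.

1.29 Hz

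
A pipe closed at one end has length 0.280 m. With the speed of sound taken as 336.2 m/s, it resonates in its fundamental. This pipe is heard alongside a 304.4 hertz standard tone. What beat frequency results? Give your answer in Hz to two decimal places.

Closed pipe (odd harmonics): f_n = n·v/(4L) = 1·336.2/(4·0.280) = 300.1786 Hz.
f_beat = |300.1786 − 304.4| = 4.22 Hz.

4.22 Hz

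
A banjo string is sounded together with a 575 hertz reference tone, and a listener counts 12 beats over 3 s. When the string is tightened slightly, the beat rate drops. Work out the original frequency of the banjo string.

571 Hz

Beat frequency = 12/3 = 4 Hz.
|f − 575| = 4, so the banjo string was at either 571 Hz or 579 Hz.
Increasing tension raises a string's frequency; the adjustment raises the banjo string's frequency.
The beat rate fell, so the adjustment moved the banjo string toward 575 Hz — it must have started below the reference.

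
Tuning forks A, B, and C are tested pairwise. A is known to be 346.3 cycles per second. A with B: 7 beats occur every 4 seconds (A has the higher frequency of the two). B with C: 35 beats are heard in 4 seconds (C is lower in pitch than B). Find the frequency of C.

A–B: Beat frequency = 7/4 = 1.75 Hz.
B is below A, so f_B = 346.3 − 1.75 = 344.55 Hz.
B–C: Beat frequency = 35/4 = 8.75 Hz.
C is below B, so f_C = 344.55 − 8.75 = 335.8 Hz.

335.8 Hz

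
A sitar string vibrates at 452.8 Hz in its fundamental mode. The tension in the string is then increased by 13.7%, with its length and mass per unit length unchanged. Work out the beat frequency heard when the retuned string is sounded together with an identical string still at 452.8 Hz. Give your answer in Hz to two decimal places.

30.02 Hz

For a string, f ∝ √T, so the new frequency is 452.8·√1.137 = 482.8216 Hz.
f_beat = |482.8216 − 452.8| = 30.02 Hz.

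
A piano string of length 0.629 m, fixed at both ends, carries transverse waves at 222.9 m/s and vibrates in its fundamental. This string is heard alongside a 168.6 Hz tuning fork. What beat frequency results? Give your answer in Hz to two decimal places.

For a string fixed at both ends, f_n = n·v/(2L) = 1·222.9/(2·0.629) = 177.1860 Hz.
f_beat = |177.1860 − 168.6| = 8.59 Hz.

8.59 Hz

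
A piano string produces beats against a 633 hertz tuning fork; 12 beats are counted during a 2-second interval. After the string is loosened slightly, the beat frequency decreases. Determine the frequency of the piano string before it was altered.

Beat frequency = 12/2 = 6 Hz.
|f − 633| = 6, so the piano string was at either 627 Hz or 639 Hz.
Reducing tension lowers a string's frequency; the adjustment lowers the piano string's frequency.
The beat rate fell, so the adjustment moved the piano string toward 633 Hz — it must have started above the reference.

639 Hz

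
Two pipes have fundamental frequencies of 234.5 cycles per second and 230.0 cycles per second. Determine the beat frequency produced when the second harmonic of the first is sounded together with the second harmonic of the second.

Second harmonic of the first: 2·234.5 = 469.0 Hz.
Second harmonic of the second: 2·230.0 = 460.0 Hz.
f_beat = |469.0 − 460.0| = 9.0 Hz.

9.0 Hz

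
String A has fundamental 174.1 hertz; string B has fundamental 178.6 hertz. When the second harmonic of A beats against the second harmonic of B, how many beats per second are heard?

Second harmonic of the first: 2·174.1 = 348.2 Hz.
Second harmonic of the second: 2·178.6 = 357.2 Hz.
f_beat = |348.2 − 357.2| = 9.0 Hz.

9.0 Hz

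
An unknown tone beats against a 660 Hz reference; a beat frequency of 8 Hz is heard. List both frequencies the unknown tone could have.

|f − 660| = 8, so f = 660 ± 8.

652 Hz or 668 Hz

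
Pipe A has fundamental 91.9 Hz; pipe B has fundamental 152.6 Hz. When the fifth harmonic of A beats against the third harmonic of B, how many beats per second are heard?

1.7 Hz

Fifth harmonic of the first: 5·91.9 = 459.5 Hz.
Third harmonic of the second: 3·152.6 = 457.8 Hz.
f_beat = |459.5 − 457.8| = 1.7 Hz.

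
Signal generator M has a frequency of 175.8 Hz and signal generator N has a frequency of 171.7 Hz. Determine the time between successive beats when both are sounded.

0.244 s

f_beat = |175.8 − 171.7| = 4.1 Hz.
Beat period T = 1 / f_beat = 1 / 4.1 s.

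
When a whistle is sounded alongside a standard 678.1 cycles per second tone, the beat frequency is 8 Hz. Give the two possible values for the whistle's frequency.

670.1 Hz or 686.1 Hz

|f − 678.1| = 8, so f = 678.1 ± 8.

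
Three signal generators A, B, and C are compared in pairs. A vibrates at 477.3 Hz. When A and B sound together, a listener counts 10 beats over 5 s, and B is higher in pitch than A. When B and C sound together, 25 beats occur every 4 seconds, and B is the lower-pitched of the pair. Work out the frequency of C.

485.55 Hz

A–B: Beat frequency = 10/5 = 2 Hz.
B is above A, so f_B = 477.3 + 2 = 479.3 Hz.
B–C: Beat frequency = 25/4 = 6.25 Hz.
C is above B, so f_C = 479.3 + 6.25 = 485.55 Hz.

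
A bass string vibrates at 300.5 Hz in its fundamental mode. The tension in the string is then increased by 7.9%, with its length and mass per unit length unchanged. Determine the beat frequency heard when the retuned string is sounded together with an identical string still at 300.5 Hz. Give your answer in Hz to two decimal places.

For a string, f ∝ √T, so the new frequency is 300.5·√1.079 = 312.1441 Hz.
f_beat = |312.1441 − 300.5| = 11.64 Hz.

11.64 Hz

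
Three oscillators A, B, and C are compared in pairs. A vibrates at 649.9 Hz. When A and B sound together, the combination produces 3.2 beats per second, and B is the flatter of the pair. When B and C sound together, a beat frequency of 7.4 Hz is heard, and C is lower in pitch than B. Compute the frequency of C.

639.3 Hz

B is below A, so f_B = 649.9 − 3.2 = 646.7 Hz.
C is below B, so f_C = 646.7 − 7.4 = 639.3 Hz.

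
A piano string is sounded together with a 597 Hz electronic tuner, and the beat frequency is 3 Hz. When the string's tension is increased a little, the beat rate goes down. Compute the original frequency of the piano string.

594 Hz

|f − 597| = 3, so the piano string was at either 594 Hz or 600 Hz.
Higher tension means higher frequency; the adjustment raises the piano string's frequency.
The beat rate fell, so the adjustment moved the piano string toward 597 Hz — it must have started below the reference.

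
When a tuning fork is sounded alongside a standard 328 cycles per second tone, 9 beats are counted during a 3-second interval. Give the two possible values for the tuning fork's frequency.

325 Hz or 331 Hz

Beat frequency = 9/3 = 3 Hz.
|f − 328| = 3, so f = 328 ± 3.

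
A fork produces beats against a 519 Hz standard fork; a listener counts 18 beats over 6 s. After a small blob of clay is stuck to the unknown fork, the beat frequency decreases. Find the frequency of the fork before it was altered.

522 Hz

Beat frequency = 18/6 = 3 Hz.
|f − 519| = 3, so the fork was at either 516 Hz or 522 Hz.
Adding mass to a fork lowers its frequency; the adjustment lowers the fork's frequency.
The beat rate fell, so the adjustment moved the fork toward 519 Hz — it must have started above the reference.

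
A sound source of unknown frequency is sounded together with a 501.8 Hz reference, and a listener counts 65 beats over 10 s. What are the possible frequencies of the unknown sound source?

Beat frequency = 65/10 = 6.5 Hz.
|f − 501.8| = 6.5, so f = 501.8 ± 6.5.

495.3 Hz or 508.3 Hz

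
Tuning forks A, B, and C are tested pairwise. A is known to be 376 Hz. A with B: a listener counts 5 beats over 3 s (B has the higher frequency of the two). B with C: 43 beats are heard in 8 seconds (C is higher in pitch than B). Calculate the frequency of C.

383.0417 Hz

A–B: Beat frequency = 5/3 = 1.6667 Hz.
B is above A, so f_B = 376 + 1.6667 = 377.6667 Hz.
B–C: Beat frequency = 43/8 = 5.375 Hz.
C is above B, so f_C = 377.6667 + 5.375 = 383.0417 Hz.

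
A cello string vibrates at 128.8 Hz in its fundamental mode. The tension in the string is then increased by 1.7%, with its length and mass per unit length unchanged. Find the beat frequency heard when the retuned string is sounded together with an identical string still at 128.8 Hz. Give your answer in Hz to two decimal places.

1.09 Hz

For a string, f ∝ √T, so the new frequency is 128.8·√1.017 = 129.8902 Hz.
f_beat = |129.8902 − 128.8| = 1.09 Hz.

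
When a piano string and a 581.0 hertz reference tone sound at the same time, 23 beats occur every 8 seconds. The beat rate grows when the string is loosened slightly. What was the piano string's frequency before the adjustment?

578.125 Hz

Beat frequency = 23/8 = 2.875 Hz.
|f − 581.0| = 2.875, so the piano string was at either 578.125 Hz or 583.875 Hz.
Reducing tension lowers a string's frequency; the adjustment lowers the piano string's frequency.
The beat rate rose, so the adjustment moved the piano string further from 581.0 Hz — it was already below the reference.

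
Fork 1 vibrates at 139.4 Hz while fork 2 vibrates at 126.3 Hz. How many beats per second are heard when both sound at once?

13.1 Hz

f_beat = |f₁ − f₂|.
|139.4 − 126.3| = 13.1 Hz.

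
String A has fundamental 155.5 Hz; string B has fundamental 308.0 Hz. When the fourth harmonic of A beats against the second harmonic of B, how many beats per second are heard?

6.0 Hz

Fourth harmonic of the first: 4·155.5 = 622.0 Hz.
Second harmonic of the second: 2·308.0 = 616.0 Hz.
f_beat = |622.0 − 616.0| = 6.0 Hz.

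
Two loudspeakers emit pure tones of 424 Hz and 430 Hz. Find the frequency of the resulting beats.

Beats arise from superposition of two nearby frequencies; the beat rate is |f₁ − f₂|.
|424 − 430| = 6 Hz.

6 Hz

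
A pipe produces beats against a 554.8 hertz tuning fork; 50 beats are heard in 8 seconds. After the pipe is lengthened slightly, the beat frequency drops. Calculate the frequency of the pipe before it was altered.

561.05 Hz

Beat frequency = 50/8 = 6.25 Hz.
|f − 554.8| = 6.25, so the pipe was at either 548.55 Hz or 561.05 Hz.
A longer pipe has a lower fundamental; the adjustment lowers the pipe's frequency.
The beat rate fell, so the adjustment moved the pipe toward 554.8 Hz — it must have started above the reference.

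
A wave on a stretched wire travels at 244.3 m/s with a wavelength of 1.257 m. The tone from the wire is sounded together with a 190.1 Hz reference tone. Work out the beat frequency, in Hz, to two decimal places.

4.25 Hz

Source frequency f = v/λ = 244.3/1.257 = 194.3516 Hz.
f_beat = |194.3516 − 190.1| = 4.25 Hz.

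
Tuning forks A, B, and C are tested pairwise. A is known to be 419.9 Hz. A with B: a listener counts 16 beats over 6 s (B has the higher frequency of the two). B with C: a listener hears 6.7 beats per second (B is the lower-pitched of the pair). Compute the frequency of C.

429.2667 Hz

A–B: Beat frequency = 16/6 = 2.6667 Hz.
B is above A, so f_B = 419.9 + 2.6667 = 422.5667 Hz.
C is above B, so f_C = 422.5667 + 6.7 = 429.2667 Hz.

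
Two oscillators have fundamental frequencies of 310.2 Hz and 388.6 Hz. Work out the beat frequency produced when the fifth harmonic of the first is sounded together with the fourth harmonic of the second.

3.4 Hz

Fifth harmonic of the first: 5·310.2 = 1551.0 Hz.
Fourth harmonic of the second: 4·388.6 = 1554.4 Hz.
f_beat = |1551.0 − 1554.4| = 3.4 Hz.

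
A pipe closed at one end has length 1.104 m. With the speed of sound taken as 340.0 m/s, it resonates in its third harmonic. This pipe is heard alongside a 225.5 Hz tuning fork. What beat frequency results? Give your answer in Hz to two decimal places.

Closed pipe (odd harmonics): f_n = n·v/(4L) = 3·340.0/(4·1.104) = 230.9783 Hz.
f_beat = |230.9783 − 225.5| = 5.48 Hz.

5.48 Hz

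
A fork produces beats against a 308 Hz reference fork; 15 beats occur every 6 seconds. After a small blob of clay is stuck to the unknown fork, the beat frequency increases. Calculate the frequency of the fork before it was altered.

Beat frequency = 15/6 = 2.5 Hz.
|f − 308| = 2.5, so the fork was at either 305.5 Hz or 310.5 Hz.
Adding mass to a fork lowers its frequency; the adjustment lowers the fork's frequency.
The beat rate rose, so the adjustment moved the fork further from 308 Hz — it was already below the reference.

305.5 Hz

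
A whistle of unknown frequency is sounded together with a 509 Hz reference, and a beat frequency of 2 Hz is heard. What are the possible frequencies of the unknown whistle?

|f − 509| = 2, so f = 509 ± 2.

507 Hz or 511 Hz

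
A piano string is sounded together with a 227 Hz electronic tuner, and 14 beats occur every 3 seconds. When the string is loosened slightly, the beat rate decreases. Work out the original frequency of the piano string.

Beat frequency = 14/3 = 4.6667 Hz.
|f − 227| = 4.6667, so the piano string was at either 222.3333 Hz or 231.6667 Hz.
Reducing tension lowers a string's frequency; the adjustment lowers the piano string's frequency.
The beat rate fell, so the adjustment moved the piano string toward 227 Hz — it must have started above the reference.

231.6667 Hz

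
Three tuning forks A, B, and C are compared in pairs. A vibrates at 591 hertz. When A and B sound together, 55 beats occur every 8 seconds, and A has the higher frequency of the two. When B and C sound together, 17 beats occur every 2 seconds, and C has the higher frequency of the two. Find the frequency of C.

592.625 Hz

A–B: Beat frequency = 55/8 = 6.875 Hz.
B is below A, so f_B = 591 − 6.875 = 584.125 Hz.
B–C: Beat frequency = 17/2 = 8.5 Hz.
C is above B, so f_C = 584.125 + 8.5 = 592.625 Hz.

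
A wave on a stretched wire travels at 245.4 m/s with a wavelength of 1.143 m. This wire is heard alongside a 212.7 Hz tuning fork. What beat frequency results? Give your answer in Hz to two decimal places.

Source frequency f = v/λ = 245.4/1.143 = 214.6982 Hz.
f_beat = |214.6982 − 212.7| = 2.00 Hz.

2.00 Hz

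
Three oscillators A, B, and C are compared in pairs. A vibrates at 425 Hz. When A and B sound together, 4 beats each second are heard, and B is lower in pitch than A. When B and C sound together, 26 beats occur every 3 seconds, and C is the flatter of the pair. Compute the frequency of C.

B is below A, so f_B = 425 − 4 = 421 Hz.
B–C: Beat frequency = 26/3 = 8.6667 Hz.
C is below B, so f_C = 421 − 8.6667 = 412.3333 Hz.

412.3333 Hz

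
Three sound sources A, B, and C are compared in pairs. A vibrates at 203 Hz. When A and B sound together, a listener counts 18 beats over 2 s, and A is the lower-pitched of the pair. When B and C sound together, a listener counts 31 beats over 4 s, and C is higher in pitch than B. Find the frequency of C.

219.75 Hz

A–B: Beat frequency = 18/2 = 9 Hz.
B is above A, so f_B = 203 + 9 = 212 Hz.
B–C: Beat frequency = 31/4 = 7.75 Hz.
C is above B, so f_C = 212 + 7.75 = 219.75 Hz.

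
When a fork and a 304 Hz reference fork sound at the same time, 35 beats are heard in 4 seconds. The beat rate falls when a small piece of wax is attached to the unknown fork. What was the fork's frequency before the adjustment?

Beat frequency = 35/4 = 8.75 Hz.
|f − 304| = 8.75, so the fork was at either 295.25 Hz or 312.75 Hz.
Loading a fork with wax lowers its frequency; the adjustment lowers the fork's frequency.
The beat rate fell, so the adjustment moved the fork toward 304 Hz — it must have started above the reference.

312.75 Hz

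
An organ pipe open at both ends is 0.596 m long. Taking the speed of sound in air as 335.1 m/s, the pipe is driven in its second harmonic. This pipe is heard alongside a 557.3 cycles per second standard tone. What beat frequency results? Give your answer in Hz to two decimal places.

Open pipe: f_n = n·v/(2L) = 2·335.1/(2·0.596) = 562.2483 Hz.
f_beat = |562.2483 − 557.3| = 4.95 Hz.

4.95 Hz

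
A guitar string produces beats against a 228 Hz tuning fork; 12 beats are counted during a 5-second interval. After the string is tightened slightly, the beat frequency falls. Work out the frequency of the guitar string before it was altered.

Beat frequency = 12/5 = 2.4 Hz.
|f − 228| = 2.4, so the guitar string was at either 225.6 Hz or 230.4 Hz.
Increasing tension raises a string's frequency; the adjustment raises the guitar string's frequency.
The beat rate fell, so the adjustment moved the guitar string toward 228 Hz — it must have started below the reference.

225.6 Hz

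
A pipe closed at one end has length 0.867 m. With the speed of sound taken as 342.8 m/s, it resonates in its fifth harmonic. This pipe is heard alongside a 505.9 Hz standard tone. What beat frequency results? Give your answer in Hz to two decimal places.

Closed pipe (odd harmonics): f_n = n·v/(4L) = 5·342.8/(4·0.867) = 494.2330 Hz.
f_beat = |494.2330 − 505.9| = 11.67 Hz.

11.67 Hz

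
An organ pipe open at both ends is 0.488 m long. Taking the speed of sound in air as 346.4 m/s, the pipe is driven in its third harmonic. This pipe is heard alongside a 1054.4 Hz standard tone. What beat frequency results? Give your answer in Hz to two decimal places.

10.35 Hz

Open pipe: f_n = n·v/(2L) = 3·346.4/(2·0.488) = 1064.7541 Hz.
f_beat = |1064.7541 − 1054.4| = 10.35 Hz.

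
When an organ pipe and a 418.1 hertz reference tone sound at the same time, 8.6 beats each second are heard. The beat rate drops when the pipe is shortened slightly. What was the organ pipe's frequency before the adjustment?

409.5 Hz

|f − 418.1| = 8.6, so the organ pipe was at either 409.5 Hz or 426.7 Hz.
A shorter pipe has a higher fundamental; the adjustment raises the organ pipe's frequency.
The beat rate fell, so the adjustment moved the organ pipe toward 418.1 Hz — it must have started below the reference.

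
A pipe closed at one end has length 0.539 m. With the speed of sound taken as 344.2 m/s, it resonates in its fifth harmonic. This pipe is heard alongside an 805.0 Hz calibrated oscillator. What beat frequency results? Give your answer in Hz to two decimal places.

6.76 Hz

Closed pipe (odd harmonics): f_n = n·v/(4L) = 5·344.2/(4·0.539) = 798.2375 Hz.
f_beat = |798.2375 − 805.0| = 6.76 Hz.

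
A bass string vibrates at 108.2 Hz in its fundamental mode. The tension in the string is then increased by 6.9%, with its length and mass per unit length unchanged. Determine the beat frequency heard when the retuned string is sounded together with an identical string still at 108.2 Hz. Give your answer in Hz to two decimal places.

For a string, f ∝ √T, so the new frequency is 108.2·√1.069 = 111.8706 Hz.
f_beat = |111.8706 − 108.2| = 3.67 Hz.

3.67 Hz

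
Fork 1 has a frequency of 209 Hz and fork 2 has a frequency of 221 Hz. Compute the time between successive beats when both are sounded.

0.083 s

f_beat = |209 − 221| = 12 Hz.
Beat period T = 1 / f_beat = 1 / 12 s.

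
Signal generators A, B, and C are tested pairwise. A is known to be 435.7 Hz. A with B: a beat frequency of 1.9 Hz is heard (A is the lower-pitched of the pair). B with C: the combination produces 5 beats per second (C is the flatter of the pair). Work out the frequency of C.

432.6 Hz

B is above A, so f_B = 435.7 + 1.9 = 437.6 Hz.
C is below B, so f_C = 437.6 − 5 = 432.6 Hz.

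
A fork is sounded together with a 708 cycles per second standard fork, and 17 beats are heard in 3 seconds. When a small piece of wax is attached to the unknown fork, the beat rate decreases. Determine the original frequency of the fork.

Beat frequency = 17/3 = 5.6667 Hz.
|f − 708| = 5.6667, so the fork was at either 702.3333 Hz or 713.6667 Hz.
Loading a fork with wax lowers its frequency; the adjustment lowers the fork's frequency.
The beat rate fell, so the adjustment moved the fork toward 708 Hz — it must have started above the reference.

713.6667 Hz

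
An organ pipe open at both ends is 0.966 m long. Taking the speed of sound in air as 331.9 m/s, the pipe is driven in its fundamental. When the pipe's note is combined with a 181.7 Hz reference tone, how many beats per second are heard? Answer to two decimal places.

Open pipe: f_n = n·v/(2L) = 1·331.9/(2·0.966) = 171.7909 Hz.
f_beat = |171.7909 − 181.7| = 9.91 Hz.

9.91 Hz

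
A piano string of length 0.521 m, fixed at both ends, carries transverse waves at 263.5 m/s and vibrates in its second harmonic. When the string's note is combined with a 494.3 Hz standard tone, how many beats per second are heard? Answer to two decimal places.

11.46 Hz

For a string fixed at both ends, f_n = n·v/(2L) = 2·263.5/(2·0.521) = 505.7582 Hz.
f_beat = |505.7582 − 494.3| = 11.46 Hz.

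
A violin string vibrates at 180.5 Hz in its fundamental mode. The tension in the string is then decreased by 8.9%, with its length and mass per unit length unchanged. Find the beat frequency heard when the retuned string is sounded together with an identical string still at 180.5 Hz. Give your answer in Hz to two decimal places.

8.22 Hz

For a string, f ∝ √T, so the new frequency is 180.5·√0.911 = 172.2806 Hz.
f_beat = |172.2806 − 180.5| = 8.22 Hz.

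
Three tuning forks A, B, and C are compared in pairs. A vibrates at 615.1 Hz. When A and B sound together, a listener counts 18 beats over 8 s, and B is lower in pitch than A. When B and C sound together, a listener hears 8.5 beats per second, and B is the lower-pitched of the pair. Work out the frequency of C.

A–B: Beat frequency = 18/8 = 2.25 Hz.
B is below A, so f_B = 615.1 − 2.25 = 612.85 Hz.
C is above B, so f_C = 612.85 + 8.5 = 621.35 Hz.

621.35 Hz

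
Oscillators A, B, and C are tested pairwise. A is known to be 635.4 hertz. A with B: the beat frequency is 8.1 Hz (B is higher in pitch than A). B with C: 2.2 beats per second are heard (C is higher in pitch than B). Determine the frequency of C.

645.7 Hz

B is above A, so f_B = 635.4 + 8.1 = 643.5 Hz.
C is above B, so f_C = 643.5 + 2.2 = 645.7 Hz.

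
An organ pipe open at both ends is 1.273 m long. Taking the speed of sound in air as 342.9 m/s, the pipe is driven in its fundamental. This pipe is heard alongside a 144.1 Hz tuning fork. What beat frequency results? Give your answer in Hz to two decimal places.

Open pipe: f_n = n·v/(2L) = 1·342.9/(2·1.273) = 134.6819 Hz.
f_beat = |134.6819 − 144.1| = 9.42 Hz.

9.42 Hz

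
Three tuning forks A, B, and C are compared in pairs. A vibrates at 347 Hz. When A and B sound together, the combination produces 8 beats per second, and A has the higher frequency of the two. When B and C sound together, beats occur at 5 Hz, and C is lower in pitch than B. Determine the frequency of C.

334 Hz

B is below A, so f_B = 347 − 8 = 339 Hz.
C is below B, so f_C = 339 − 5 = 334 Hz.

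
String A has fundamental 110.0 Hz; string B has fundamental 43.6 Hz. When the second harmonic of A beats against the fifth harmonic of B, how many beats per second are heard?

2.0 Hz

Second harmonic of the first: 2·110.0 = 220.0 Hz.
Fifth harmonic of the second: 5·43.6 = 218.0 Hz.
f_beat = |220.0 − 218.0| = 2.0 Hz.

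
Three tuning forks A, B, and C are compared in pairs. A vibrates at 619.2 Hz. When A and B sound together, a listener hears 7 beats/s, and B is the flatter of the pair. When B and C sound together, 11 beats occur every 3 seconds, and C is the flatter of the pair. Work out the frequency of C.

B is below A, so f_B = 619.2 − 7 = 612.2 Hz.
B–C: Beat frequency = 11/3 = 3.6667 Hz.
C is below B, so f_C = 612.2 − 3.6667 = 608.5333 Hz.

608.5333 Hz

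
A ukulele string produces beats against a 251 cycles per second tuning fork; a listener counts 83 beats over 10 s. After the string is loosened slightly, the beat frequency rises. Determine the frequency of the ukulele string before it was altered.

Beat frequency = 83/10 = 8.3 Hz.
|f − 251| = 8.3, so the ukulele string was at either 242.7 Hz or 259.3 Hz.
Reducing tension lowers a string's frequency; the adjustment lowers the ukulele string's frequency.
The beat rate rose, so the adjustment moved the ukulele string further from 251 Hz — it was already below the reference.

242.7 Hz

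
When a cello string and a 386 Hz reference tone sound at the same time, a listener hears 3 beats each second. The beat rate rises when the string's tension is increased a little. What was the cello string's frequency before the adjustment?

|f − 386| = 3, so the cello string was at either 383 Hz or 389 Hz.
Higher tension means higher frequency; the adjustment raises the cello string's frequency.
The beat rate rose, so the adjustment moved the cello string further from 386 Hz — it was already above the reference.

389 Hz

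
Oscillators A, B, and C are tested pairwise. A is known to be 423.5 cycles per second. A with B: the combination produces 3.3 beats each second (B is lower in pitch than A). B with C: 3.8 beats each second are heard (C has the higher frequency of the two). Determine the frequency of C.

B is below A, so f_B = 423.5 − 3.3 = 420.2 Hz.
C is above B, so f_C = 420.2 + 3.8 = 424 Hz.

424 Hz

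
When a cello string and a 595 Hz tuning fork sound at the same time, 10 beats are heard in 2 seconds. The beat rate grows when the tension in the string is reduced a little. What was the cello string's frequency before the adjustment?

Beat frequency = 10/2 = 5 Hz.
|f − 595| = 5, so the cello string was at either 590 Hz or 600 Hz.
Lower tension means lower frequency; the adjustment lowers the cello string's frequency.
The beat rate rose, so the adjustment moved the cello string further from 595 Hz — it was already below the reference.

590 Hz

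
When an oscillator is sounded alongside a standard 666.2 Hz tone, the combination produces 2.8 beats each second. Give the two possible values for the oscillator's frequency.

|f − 666.2| = 2.8, so f = 666.2 ± 2.8.

663.4 Hz or 669 Hz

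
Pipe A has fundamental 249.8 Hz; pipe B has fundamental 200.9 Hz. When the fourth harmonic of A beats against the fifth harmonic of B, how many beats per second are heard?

5.3 Hz

Fourth harmonic of the first: 4·249.8 = 999.2 Hz.
Fifth harmonic of the second: 5·200.9 = 1004.5 Hz.
f_beat = |999.2 − 1004.5| = 5.3 Hz.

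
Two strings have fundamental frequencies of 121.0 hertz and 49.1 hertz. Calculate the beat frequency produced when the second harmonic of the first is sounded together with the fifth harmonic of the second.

Second harmonic of the first: 2·121.0 = 242.0 Hz.
Fifth harmonic of the second: 5·49.1 = 245.5 Hz.
f_beat = |242.0 − 245.5| = 3.5 Hz.

3.5 Hz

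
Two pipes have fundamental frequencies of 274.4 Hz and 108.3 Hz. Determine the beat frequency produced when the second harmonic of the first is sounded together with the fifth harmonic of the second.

Second harmonic of the first: 2·274.4 = 548.8 Hz.
Fifth harmonic of the second: 5·108.3 = 541.5 Hz.
f_beat = |548.8 − 541.5| = 7.3 Hz.

7.3 Hz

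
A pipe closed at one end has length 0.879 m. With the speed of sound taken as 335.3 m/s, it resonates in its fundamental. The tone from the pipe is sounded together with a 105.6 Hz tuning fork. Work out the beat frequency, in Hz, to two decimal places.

10.24 Hz

Closed pipe (odd harmonics): f_n = n·v/(4L) = 1·335.3/(4·0.879) = 95.3641 Hz.
f_beat = |95.3641 − 105.6| = 10.24 Hz.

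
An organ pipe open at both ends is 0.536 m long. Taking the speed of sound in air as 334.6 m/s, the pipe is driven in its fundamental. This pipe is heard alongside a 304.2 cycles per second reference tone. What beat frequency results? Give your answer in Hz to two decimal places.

7.93 Hz

Open pipe: f_n = n·v/(2L) = 1·334.6/(2·0.536) = 312.1269 Hz.
f_beat = |312.1269 − 304.2| = 7.93 Hz.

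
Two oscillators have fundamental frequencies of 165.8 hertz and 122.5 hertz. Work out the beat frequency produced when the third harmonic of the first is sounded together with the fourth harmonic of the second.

Third harmonic of the first: 3·165.8 = 497.4 Hz.
Fourth harmonic of the second: 4·122.5 = 490.0 Hz.
f_beat = |497.4 − 490.0| = 7.4 Hz.

7.4 Hz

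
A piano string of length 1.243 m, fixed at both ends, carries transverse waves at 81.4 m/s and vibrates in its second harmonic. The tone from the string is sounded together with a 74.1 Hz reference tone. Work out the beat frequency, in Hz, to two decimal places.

8.61 Hz

For a string fixed at both ends, f_n = n·v/(2L) = 2·81.4/(2·1.243) = 65.4867 Hz.
f_beat = |65.4867 − 74.1| = 8.61 Hz.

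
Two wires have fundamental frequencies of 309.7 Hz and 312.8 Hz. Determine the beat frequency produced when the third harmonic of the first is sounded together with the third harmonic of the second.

Third harmonic of the first: 3·309.7 = 929.1 Hz.
Third harmonic of the second: 3·312.8 = 938.4 Hz.
f_beat = |929.1 − 938.4| = 9.3 Hz.

9.3 Hz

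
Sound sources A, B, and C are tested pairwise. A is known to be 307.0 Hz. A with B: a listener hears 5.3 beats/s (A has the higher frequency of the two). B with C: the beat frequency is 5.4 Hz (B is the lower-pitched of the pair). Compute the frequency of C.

B is below A, so f_B = 307.0 − 5.3 = 301.7 Hz.
C is above B, so f_C = 301.7 + 5.4 = 307.1 Hz.

307.1 Hz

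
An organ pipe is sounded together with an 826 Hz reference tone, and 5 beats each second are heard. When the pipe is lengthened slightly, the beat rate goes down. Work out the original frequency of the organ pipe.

|f − 826| = 5, so the organ pipe was at either 821 Hz or 831 Hz.
A longer pipe has a lower fundamental; the adjustment lowers the organ pipe's frequency.
The beat rate fell, so the adjustment moved the organ pipe toward 826 Hz — it must have started above the reference.

831 Hz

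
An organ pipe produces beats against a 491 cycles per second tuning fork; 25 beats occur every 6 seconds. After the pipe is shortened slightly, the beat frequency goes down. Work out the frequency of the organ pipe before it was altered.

486.8333 Hz

Beat frequency = 25/6 = 4.1667 Hz.
|f − 491| = 4.1667, so the organ pipe was at either 486.8333 Hz or 495.1667 Hz.
A shorter pipe has a higher fundamental; the adjustment raises the organ pipe's frequency.
The beat rate fell, so the adjustment moved the organ pipe toward 491 Hz — it must have started below the reference.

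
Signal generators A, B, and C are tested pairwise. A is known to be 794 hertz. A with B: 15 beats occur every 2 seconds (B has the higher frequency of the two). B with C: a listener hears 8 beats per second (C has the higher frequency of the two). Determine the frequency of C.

809.5 Hz

A–B: Beat frequency = 15/2 = 7.5 Hz.
B is above A, so f_B = 794 + 7.5 = 801.5 Hz.
C is above B, so f_C = 801.5 + 8 = 809.5 Hz.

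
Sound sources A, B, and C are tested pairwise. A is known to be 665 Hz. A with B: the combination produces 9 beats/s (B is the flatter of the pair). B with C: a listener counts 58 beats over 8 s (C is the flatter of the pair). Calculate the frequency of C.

B is below A, so f_B = 665 − 9 = 656 Hz.
B–C: Beat frequency = 58/8 = 7.25 Hz.
C is below B, so f_C = 656 − 7.25 = 648.75 Hz.

648.75 Hz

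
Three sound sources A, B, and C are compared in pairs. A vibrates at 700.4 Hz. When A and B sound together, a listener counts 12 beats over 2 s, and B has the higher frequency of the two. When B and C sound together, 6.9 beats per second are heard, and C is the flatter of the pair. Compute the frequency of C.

A–B: Beat frequency = 12/2 = 6 Hz.
B is above A, so f_B = 700.4 + 6 = 706.4 Hz.
C is below B, so f_C = 706.4 − 6.9 = 699.5 Hz.

699.5 Hz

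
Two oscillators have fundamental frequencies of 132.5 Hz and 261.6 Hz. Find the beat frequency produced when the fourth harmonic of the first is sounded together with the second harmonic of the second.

Fourth harmonic of the first: 4·132.5 = 530.0 Hz.
Second harmonic of the second: 2·261.6 = 523.2 Hz.
f_beat = |530.0 − 523.2| = 6.8 Hz.

6.8 Hz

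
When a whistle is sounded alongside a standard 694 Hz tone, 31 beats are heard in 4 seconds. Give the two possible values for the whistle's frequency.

Beat frequency = 31/4 = 7.75 Hz.
|f − 694| = 7.75, so f = 694 ± 7.75.

686.25 Hz or 701.75 Hz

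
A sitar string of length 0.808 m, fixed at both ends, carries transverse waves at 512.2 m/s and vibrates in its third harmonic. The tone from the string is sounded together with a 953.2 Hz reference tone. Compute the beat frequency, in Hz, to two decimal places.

2.33 Hz

For a string fixed at both ends, f_n = n·v/(2L) = 3·512.2/(2·0.808) = 950.8663 Hz.
f_beat = |950.8663 − 953.2| = 2.33 Hz.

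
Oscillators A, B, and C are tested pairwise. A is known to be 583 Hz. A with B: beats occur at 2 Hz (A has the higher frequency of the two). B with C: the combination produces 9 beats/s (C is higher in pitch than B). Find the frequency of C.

B is below A, so f_B = 583 − 2 = 581 Hz.
C is above B, so f_C = 581 + 9 = 590 Hz.

590 Hz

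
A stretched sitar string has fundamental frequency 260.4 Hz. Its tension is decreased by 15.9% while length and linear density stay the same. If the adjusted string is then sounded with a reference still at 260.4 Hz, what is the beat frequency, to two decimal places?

For a string, f ∝ √T, so the new frequency is 260.4·√0.841 = 238.8026 Hz.
f_beat = |238.8026 − 260.4| = 21.60 Hz.

21.60 Hz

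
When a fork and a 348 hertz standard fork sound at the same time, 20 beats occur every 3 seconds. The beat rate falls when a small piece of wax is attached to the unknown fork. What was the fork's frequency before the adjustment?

354.6667 Hz

Beat frequency = 20/3 = 6.6667 Hz.
|f − 348| = 6.6667, so the fork was at either 341.3333 Hz or 354.6667 Hz.
Loading a fork with wax lowers its frequency; the adjustment lowers the fork's frequency.
The beat rate fell, so the adjustment moved the fork toward 348 Hz — it must have started above the reference.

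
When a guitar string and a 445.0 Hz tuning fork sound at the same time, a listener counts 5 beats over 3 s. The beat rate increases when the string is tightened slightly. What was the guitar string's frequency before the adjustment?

446.6667 Hz

Beat frequency = 5/3 = 1.6667 Hz.
|f − 445.0| = 1.6667, so the guitar string was at either 443.3333 Hz or 446.6667 Hz.
Increasing tension raises a string's frequency; the adjustment raises the guitar string's frequency.
The beat rate rose, so the adjustment moved the guitar string further from 445.0 Hz — it was already above the reference.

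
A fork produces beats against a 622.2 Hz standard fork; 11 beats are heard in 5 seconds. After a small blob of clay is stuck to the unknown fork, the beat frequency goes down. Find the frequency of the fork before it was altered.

624.4 Hz

Beat frequency = 11/5 = 2.2 Hz.
|f − 622.2| = 2.2, so the fork was at either 620 Hz or 624.4 Hz.
Adding mass to a fork lowers its frequency; the adjustment lowers the fork's frequency.
The beat rate fell, so the adjustment moved the fork toward 622.2 Hz — it must have started above the reference.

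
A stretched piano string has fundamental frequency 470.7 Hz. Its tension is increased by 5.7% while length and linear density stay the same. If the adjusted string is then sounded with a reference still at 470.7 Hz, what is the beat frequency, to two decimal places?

For a string, f ∝ √T, so the new frequency is 470.7·√1.057 = 483.9290 Hz.
f_beat = |483.9290 − 470.7| = 13.23 Hz.

13.23 Hz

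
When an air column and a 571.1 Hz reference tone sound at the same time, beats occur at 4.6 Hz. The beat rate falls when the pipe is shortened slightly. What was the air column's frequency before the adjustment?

566.5 Hz

|f − 571.1| = 4.6, so the air column was at either 566.5 Hz or 575.7 Hz.
A shorter pipe has a higher fundamental; the adjustment raises the air column's frequency.
The beat rate fell, so the adjustment moved the air column toward 571.1 Hz — it must have started below the reference.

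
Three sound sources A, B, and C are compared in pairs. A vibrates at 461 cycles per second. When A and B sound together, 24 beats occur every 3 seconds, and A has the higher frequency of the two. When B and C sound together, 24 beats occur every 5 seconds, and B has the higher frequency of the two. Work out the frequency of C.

A–B: Beat frequency = 24/3 = 8 Hz.
B is below A, so f_B = 461 − 8 = 453 Hz.
B–C: Beat frequency = 24/5 = 4.8 Hz.
C is below B, so f_C = 453 − 4.8 = 448.2 Hz.

448.2 Hz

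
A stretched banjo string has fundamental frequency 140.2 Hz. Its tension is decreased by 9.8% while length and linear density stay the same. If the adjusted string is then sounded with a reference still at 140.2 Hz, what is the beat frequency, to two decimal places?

For a string, f ∝ √T, so the new frequency is 140.2·√0.902 = 133.1531 Hz.
f_beat = |133.1531 − 140.2| = 7.05 Hz.

7.05 Hz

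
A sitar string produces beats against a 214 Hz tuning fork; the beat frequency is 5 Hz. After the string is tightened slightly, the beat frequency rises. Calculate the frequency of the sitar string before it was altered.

219 Hz

|f − 214| = 5, so the sitar string was at either 209 Hz or 219 Hz.
Increasing tension raises a string's frequency; the adjustment raises the sitar string's frequency.
The beat rate rose, so the adjustment moved the sitar string further from 214 Hz — it was already above the reference.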